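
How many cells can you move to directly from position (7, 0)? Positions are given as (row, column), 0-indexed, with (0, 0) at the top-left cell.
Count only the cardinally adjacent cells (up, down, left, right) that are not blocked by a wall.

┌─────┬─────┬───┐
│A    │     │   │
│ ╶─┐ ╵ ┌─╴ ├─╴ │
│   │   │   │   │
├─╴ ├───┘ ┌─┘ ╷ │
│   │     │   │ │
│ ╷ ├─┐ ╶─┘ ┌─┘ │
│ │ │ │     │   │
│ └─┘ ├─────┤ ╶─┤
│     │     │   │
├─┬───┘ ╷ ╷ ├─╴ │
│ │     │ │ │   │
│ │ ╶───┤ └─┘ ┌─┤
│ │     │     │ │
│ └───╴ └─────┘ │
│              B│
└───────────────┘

Checking passable neighbors of (7, 0):
Neighbors: (6, 0), (7, 1)
Count: 2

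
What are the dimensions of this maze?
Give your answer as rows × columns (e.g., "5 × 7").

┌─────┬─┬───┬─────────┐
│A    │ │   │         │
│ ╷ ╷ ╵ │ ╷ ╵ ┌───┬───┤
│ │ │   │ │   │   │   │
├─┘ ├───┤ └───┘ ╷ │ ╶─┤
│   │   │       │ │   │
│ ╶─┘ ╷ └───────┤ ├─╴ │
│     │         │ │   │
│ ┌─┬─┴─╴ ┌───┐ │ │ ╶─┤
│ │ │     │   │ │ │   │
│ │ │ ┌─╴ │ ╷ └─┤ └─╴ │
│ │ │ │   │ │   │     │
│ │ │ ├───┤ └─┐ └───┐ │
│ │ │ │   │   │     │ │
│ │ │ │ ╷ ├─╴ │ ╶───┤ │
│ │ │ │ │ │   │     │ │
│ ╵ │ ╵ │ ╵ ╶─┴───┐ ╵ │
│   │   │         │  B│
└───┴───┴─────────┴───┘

Counting the maze dimensions:
Rows (vertical): 9
Columns (horizontal): 11
Dimensions: 9 × 11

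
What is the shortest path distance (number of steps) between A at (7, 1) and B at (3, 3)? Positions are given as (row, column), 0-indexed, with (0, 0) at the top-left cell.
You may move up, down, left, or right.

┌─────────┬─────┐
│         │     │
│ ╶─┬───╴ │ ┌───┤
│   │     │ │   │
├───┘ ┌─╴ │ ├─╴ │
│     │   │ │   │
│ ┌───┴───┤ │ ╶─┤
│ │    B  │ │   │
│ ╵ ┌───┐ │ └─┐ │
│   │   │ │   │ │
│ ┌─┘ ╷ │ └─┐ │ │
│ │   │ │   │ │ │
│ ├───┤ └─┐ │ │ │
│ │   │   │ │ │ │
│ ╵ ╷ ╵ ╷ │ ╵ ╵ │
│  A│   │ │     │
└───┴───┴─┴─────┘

Finding path from (7, 1) to (3, 3):
Path: (7,1) → (7,0) → (6,0) → (5,0) → (4,0) → (4,1) → (3,1) → (3,2) → (3,3)
Distance: 8 steps

Solution:

┌─────────┬─────┐
│         │     │
│ ╶─┬───╴ │ ┌───┤
│   │     │ │   │
├───┘ ┌─╴ │ ├─╴ │
│     │   │ │   │
│ ┌───┴───┤ │ ╶─┤
│ │↱ → B  │ │   │
│ ╵ ┌───┐ │ └─┐ │
│↱ ↑│   │ │   │ │
│ ┌─┘ ╷ │ └─┐ │ │
│↑│   │ │   │ │ │
│ ├───┤ └─┐ │ │ │
│↑│   │   │ │ │ │
│ ╵ ╷ ╵ ╷ │ ╵ ╵ │
│↑ A│   │ │     │
└───┴───┴─┴─────┘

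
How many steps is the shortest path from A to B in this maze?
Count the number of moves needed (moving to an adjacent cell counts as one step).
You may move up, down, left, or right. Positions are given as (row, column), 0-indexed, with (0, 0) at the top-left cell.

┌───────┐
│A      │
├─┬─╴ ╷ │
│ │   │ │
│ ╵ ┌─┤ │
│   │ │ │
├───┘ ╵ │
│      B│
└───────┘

Using BFS to find shortest path:
Start: (0, 0), End: (3, 3)
Path found:
(0,0) → (0,1) → (0,2) → (0,3) → (1,3) → (2,3) → (3,3)
Number of steps: 6

Solution:

┌───────┐
│A → → ↓│
├─┬─╴ ╷ │
│ │   │↓│
│ ╵ ┌─┤ │
│   │ │↓│
├───┘ ╵ │
│      B│
└───────┘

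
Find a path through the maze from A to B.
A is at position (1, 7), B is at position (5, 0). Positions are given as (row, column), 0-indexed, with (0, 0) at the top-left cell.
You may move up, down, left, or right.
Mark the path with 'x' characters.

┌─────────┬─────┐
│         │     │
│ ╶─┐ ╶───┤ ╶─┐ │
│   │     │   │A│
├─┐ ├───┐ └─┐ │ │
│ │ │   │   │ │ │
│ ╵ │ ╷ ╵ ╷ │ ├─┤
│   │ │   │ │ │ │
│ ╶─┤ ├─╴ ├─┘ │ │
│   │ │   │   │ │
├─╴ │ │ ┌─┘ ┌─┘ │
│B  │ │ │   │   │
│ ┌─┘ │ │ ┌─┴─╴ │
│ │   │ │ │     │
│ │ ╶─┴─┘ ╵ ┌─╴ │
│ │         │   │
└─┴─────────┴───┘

Finding the shortest path from (1, 7) to (5, 0):
Path length: 41 steps
Directions: up → left → left → down → right → down → down → down → left → down → left → down → down → left → left → left → up → right → up → up → up → up → right → down → right → up → up → left → left → up → left → left → down → right → down → down → left → down → right → down → left

Solution:

┌─────────┬─────┐
│x x x    │x x x│
│ ╶─┐ ╶───┤ ╶─┐ │
│x x│x x x│x x│A│
├─┐ ├───┐ └─┐ │ │
│ │x│x x│x  │x│ │
│ ╵ │ ╷ ╵ ╷ │ ├─┤
│x x│x│x x│ │x│ │
│ ╶─┤ ├─╴ ├─┘ │ │
│x x│x│   │x x│ │
├─╴ │ │ ┌─┘ ┌─┘ │
│B x│x│ │x x│   │
│ ┌─┘ │ │ ┌─┴─╴ │
│ │x x│ │x│     │
│ │ ╶─┴─┘ ╵ ┌─╴ │
│ │x x x x  │   │
└─┴─────────┴───┘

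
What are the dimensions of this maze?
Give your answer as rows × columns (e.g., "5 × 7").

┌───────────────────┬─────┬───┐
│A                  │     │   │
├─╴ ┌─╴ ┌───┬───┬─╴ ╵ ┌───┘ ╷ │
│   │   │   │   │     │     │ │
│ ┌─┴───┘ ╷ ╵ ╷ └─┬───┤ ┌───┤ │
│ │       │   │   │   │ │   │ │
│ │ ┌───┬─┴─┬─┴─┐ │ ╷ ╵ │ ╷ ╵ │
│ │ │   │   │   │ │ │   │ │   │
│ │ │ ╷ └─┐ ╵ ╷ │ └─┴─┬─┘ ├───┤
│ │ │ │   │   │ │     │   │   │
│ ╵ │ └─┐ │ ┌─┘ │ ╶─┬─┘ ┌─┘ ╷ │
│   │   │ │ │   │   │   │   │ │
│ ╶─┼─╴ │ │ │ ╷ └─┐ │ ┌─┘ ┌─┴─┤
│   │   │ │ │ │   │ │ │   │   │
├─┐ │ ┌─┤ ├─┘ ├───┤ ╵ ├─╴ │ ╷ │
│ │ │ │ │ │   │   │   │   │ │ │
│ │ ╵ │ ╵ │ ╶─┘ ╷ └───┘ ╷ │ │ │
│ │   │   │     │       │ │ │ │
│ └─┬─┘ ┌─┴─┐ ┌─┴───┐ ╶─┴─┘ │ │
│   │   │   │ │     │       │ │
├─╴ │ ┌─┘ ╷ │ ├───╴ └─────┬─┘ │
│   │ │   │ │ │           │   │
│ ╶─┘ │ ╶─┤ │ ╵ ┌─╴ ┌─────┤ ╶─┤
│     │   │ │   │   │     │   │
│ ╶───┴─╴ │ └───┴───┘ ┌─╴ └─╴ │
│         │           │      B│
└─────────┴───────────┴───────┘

Counting the maze dimensions:
Rows (vertical): 13
Columns (horizontal): 15
Dimensions: 13 × 15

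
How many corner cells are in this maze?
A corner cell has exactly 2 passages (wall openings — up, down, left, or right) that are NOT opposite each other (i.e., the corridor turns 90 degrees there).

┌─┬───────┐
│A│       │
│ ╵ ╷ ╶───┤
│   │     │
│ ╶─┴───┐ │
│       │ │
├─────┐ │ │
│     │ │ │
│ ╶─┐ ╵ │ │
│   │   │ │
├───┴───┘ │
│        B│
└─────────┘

Counting corner cells (2 non-opposite passages):
Total corners: 12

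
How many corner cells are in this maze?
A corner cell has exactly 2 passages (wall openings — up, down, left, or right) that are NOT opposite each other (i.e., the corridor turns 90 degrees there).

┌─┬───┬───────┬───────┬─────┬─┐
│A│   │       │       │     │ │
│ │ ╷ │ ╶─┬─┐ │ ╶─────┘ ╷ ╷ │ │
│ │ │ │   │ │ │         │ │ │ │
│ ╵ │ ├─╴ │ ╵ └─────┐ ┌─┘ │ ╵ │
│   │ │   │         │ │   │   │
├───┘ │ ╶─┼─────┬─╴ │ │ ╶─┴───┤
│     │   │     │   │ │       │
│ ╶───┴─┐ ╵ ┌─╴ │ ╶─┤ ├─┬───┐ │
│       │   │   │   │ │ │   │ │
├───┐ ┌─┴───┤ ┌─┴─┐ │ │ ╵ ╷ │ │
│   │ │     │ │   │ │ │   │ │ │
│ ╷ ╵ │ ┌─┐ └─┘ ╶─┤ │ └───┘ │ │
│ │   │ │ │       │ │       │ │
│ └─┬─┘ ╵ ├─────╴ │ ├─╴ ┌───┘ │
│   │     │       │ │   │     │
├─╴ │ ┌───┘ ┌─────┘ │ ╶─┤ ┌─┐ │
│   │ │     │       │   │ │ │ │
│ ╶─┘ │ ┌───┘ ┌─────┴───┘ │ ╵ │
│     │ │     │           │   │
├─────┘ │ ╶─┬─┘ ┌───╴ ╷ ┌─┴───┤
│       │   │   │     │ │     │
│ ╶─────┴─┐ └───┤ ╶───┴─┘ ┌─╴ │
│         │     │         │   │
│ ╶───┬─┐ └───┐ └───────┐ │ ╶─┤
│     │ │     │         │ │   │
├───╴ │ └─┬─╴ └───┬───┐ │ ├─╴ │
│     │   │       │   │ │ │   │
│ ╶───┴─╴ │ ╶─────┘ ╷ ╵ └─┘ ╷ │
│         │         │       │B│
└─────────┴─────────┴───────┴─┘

Counting corner cells (2 non-opposite passages):
Total corners: 114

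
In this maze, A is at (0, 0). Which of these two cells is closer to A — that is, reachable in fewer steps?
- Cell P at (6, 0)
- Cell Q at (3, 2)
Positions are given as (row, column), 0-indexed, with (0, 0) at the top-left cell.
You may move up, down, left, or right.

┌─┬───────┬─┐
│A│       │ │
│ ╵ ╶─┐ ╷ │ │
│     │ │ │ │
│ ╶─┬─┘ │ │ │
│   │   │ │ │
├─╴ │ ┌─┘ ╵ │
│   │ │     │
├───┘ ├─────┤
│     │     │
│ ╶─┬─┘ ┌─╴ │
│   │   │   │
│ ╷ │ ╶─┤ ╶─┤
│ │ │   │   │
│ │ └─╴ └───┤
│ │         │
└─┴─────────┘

Shortest path A → P at (6, 0): 14 steps
Shortest path A → Q at (3, 2): 9 steps

Q is closer (9 steps vs 14 steps).

Path to P:

┌─┬───────┬─┐
│A│↱ → ↓  │ │
│ ╵ ╶─┐ ╷ │ │
│↳ ↑  │↓│ │ │
│ ╶─┬─┘ │ │ │
│   │↓ ↲│ │ │
├─╴ │ ┌─┘ ╵ │
│   │↓│     │
├───┘ ├─────┤
│↓ ← ↲│     │
│ ╶─┬─┘ ┌─╴ │
│↓  │   │   │
│ ╷ │ ╶─┤ ╶─┤
│P│ │   │   │
│ │ └─╴ └───┤
│ │         │
└─┴─────────┘

Path to Q:

┌─┬───────┬─┐
│A│↱ → ↓  │ │
│ ╵ ╶─┐ ╷ │ │
│↳ ↑  │↓│ │ │
│ ╶─┬─┘ │ │ │
│   │↓ ↲│ │ │
├─╴ │ ┌─┘ ╵ │
│   │Q│     │
├───┘ ├─────┤
│     │     │
│ ╶─┬─┘ ┌─╴ │
│   │   │   │
│ ╷ │ ╶─┤ ╶─┤
│ │ │   │   │
│ │ └─╴ └───┤
│ │         │
└─┴─────────┘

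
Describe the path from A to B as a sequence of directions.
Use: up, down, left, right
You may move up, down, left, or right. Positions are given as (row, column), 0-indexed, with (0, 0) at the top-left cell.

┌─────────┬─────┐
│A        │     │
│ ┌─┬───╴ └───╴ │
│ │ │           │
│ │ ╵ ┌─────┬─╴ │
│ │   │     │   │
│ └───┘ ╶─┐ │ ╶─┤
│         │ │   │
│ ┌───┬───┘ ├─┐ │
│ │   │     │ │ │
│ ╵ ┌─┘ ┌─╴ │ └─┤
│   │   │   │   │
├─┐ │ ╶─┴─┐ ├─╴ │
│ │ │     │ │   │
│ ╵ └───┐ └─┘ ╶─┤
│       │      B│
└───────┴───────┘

Finding the path and converting it to directions:
Path through cells: (0,0) → (1,0) → (2,0) → (3,0) → (3,1) → (3,2) → (3,3) → (2,3) → (2,4) → (2,5) → (3,5) → (4,5) → (4,4) → (4,3) → (5,3) → (5,2) → (6,2) → (6,3) → (6,4) → (7,4) → (7,5) → (7,6) → (7,7)
Directions: down, down, down, right, right, right, up, right, right, down, down, left, left, down, left, down, right, right, down, right, right, right

Solution:

┌─────────┬─────┐
│A        │     │
│ ┌─┬───╴ └───╴ │
│↓│ │           │
│ │ ╵ ┌─────┬─╴ │
│↓│   │↱ → ↓│   │
│ └───┘ ╶─┐ │ ╶─┤
│↳ → → ↑  │↓│   │
│ ┌───┬───┘ ├─┐ │
│ │   │↓ ← ↲│ │ │
│ ╵ ┌─┘ ┌─╴ │ └─┤
│   │↓ ↲│   │   │
├─┐ │ ╶─┴─┐ ├─╴ │
│ │ │↳ → ↓│ │   │
│ ╵ └───┐ └─┘ ╶─┤
│       │↳ → → B│
└───────┴───────┘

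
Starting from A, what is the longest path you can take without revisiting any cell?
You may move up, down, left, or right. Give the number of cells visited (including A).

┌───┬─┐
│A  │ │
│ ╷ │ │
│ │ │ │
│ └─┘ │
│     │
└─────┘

Finding longest simple path using DFS:
Start: (0, 0)
Longest path visits 7 cells
Path: A → down → down → right → right → up → up

Solution:

┌───┬─┐
│A  │B│
│ ╷ │ │
│↓│ │↑│
│ └─┘ │
│↳ → ↑│
└─────┘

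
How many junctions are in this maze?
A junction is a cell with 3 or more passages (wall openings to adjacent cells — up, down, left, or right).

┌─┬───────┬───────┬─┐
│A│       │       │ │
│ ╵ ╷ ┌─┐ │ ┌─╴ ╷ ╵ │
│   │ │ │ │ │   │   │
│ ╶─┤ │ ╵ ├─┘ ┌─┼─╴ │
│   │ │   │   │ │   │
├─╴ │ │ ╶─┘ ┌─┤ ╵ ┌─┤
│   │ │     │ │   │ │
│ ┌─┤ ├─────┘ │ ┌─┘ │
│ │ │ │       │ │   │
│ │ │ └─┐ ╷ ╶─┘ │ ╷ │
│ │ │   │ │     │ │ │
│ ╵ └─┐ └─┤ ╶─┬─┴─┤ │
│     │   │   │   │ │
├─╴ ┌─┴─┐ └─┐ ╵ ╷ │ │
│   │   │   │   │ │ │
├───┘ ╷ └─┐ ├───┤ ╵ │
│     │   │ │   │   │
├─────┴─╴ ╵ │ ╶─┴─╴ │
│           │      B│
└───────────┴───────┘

Checking each cell for number of passages:

Junctions found (3+ passages):
  (0, 2): 3 passages
  (0, 7): 3 passages
  (1, 0): 3 passages
  (1, 9): 3 passages
  (2, 3): 3 passages
  (3, 7): 3 passages
  (4, 4): 3 passages
  (4, 5): 3 passages
  (4, 9): 3 passages
  (5, 5): 3 passages
  (6, 1): 4 passages
  (8, 9): 3 passages
  (9, 4): 3 passages
Total junctions: 13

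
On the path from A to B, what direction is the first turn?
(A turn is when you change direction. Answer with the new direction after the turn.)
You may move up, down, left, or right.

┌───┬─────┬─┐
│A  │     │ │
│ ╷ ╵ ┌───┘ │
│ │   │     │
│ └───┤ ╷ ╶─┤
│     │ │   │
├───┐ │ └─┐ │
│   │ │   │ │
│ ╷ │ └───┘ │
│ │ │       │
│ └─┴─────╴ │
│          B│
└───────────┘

Directions: down, down, right, right, down, down, right, right, right, down
First turn direction: right

Solution:

┌───┬─────┬─┐
│A  │     │ │
│ ╷ ╵ ┌───┘ │
│↓│   │     │
│ └───┤ ╷ ╶─┤
│↳ → ↓│ │   │
├───┐ │ └─┐ │
│   │↓│   │ │
│ ╷ │ └───┘ │
│ │ │↳ → → ↓│
│ └─┴─────╴ │
│          B│
└───────────┘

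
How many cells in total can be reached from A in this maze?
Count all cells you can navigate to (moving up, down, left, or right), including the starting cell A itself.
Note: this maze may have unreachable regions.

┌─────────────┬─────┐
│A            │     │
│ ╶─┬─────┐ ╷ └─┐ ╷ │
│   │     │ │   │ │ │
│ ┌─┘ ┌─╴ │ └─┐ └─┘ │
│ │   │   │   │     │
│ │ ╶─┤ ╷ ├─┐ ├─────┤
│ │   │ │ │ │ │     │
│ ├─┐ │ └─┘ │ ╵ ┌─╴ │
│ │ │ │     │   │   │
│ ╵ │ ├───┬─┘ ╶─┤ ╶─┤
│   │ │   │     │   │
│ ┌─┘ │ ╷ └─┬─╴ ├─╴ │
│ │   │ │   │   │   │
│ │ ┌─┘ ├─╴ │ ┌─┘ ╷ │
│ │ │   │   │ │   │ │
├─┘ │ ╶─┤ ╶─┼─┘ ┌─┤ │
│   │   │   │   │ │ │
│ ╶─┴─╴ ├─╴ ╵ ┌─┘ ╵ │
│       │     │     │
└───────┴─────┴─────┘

Using BFS/flood-fill to find all reachable cells from A:
Maze size: 10 × 10 = 100 total cells
All cells are reachable — the maze is fully connected.
Reachable cells: 100

Reachable region (· marks reachable cells):

┌─────────────┬─────┐
│A · · · · · ·│· · ·│
│ ╶─┬─────┐ ╷ └─┐ ╷ │
│· ·│· · ·│·│· ·│·│·│
│ ┌─┘ ┌─╴ │ └─┐ └─┘ │
│·│· ·│· ·│· ·│· · ·│
│ │ ╶─┤ ╷ ├─┐ ├─────┤
│·│· ·│·│·│·│·│· · ·│
│ ├─┐ │ └─┘ │ ╵ ┌─╴ │
│·│·│·│· · ·│· ·│· ·│
│ ╵ │ ├───┬─┘ ╶─┤ ╶─┤
│· ·│·│· ·│· · ·│· ·│
│ ┌─┘ │ ╷ └─┬─╴ ├─╴ │
│·│· ·│·│· ·│· ·│· ·│
│ │ ┌─┘ ├─╴ │ ┌─┘ ╷ │
│·│·│· ·│· ·│·│· ·│·│
├─┘ │ ╶─┤ ╶─┼─┘ ┌─┤ │
│· ·│· ·│· ·│· ·│·│·│
│ ╶─┴─╴ ├─╴ ╵ ┌─┘ ╵ │
│· · · ·│· · ·│· · ·│
└───────┴─────┴─────┘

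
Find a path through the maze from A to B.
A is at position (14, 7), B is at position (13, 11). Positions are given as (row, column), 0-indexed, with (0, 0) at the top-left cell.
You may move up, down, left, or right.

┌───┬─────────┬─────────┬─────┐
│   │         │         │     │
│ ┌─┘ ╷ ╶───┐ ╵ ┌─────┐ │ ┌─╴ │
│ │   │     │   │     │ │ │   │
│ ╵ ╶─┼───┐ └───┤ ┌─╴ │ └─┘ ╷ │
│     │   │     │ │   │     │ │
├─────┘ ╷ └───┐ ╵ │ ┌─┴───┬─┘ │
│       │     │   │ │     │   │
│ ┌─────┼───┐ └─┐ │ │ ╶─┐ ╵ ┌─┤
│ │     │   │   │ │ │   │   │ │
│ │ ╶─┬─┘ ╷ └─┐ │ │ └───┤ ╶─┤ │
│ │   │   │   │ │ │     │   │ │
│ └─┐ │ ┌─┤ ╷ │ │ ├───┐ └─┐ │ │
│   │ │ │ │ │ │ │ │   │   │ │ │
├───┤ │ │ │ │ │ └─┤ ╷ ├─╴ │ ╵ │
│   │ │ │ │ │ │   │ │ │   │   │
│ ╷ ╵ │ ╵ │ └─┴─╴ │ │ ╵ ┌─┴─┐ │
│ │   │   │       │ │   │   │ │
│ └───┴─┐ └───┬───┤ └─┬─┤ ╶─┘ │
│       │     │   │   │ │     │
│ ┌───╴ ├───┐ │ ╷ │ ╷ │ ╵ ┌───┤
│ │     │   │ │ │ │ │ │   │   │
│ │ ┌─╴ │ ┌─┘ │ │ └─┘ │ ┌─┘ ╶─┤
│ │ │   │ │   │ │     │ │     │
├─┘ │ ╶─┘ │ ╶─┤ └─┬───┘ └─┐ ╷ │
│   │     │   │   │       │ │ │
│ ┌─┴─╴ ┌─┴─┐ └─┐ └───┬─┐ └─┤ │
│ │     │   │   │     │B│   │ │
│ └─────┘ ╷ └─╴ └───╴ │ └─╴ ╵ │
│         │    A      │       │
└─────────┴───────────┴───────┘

Finding the shortest path from (14, 7) to (13, 11):
Path length: 91 steps
Directions: right → right → right → up → left → left → up → left → up → up → up → right → down → down → right → right → up → up → left → up → up → up → right → down → down → right → up → right → up → left → up → left → left → up → up → up → right → up → left → left → down → down → left → up → left → left → up → left → left → up → right → right → right → down → right → up → right → right → right → right → down → down → right → right → up → right → down → down → left → down → left → down → right → down → down → right → down → down → left → left → down → left → down → down → right → down → right → down → left → left → up

Solution:

┌───┬─────────┬─────────┬─────┐
│   │  ↱ → → ↓│↱ → → → ↓│     │
│ ┌─┘ ╷ ╶───┐ ╵ ┌─────┐ │ ┌─╴ │
│ │   │↑ ← ↰│↳ ↑│↓ ← ↰│↓│ │↱ ↓│
│ ╵ ╶─┼───┐ └───┤ ┌─╴ │ └─┘ ╷ │
│     │   │↑ ← ↰│↓│↱ ↑│↳ → ↑│↓│
├─────┘ ╷ └───┐ ╵ │ ┌─┴───┬─┘ │
│       │     │↑ ↲│↑│     │↓ ↲│
│ ┌─────┼───┐ └─┐ │ │ ╶─┐ ╵ ┌─┤
│ │     │   │   │ │↑│   │↓ ↲│ │
│ │ ╶─┬─┘ ╷ └─┐ │ │ └───┤ ╶─┤ │
│ │   │   │   │ │ │↑ ← ↰│↳ ↓│ │
│ └─┐ │ ┌─┤ ╷ │ │ ├───┐ └─┐ │ │
│   │ │ │ │ │ │ │ │↱ ↓│↑ ↰│↓│ │
├───┤ │ │ │ │ │ └─┤ ╷ ├─╴ │ ╵ │
│   │ │ │ │ │ │   │↑│↓│↱ ↑│↳ ↓│
│ ╷ ╵ │ ╵ │ └─┴─╴ │ │ ╵ ┌─┴─┐ │
│ │   │   │       │↑│↳ ↑│   │↓│
│ └───┴─┐ └───┬───┤ └─┬─┤ ╶─┘ │
│       │     │↱ ↓│↑ ↰│ │↓ ← ↲│
│ ┌───╴ ├───┐ │ ╷ │ ╷ │ ╵ ┌───┤
│ │     │   │ │↑│↓│ │↑│↓ ↲│   │
│ │ ┌─╴ │ ┌─┘ │ │ └─┘ │ ┌─┘ ╶─┤
│ │ │   │ │   │↑│↳ → ↑│↓│     │
├─┘ │ ╶─┘ │ ╶─┤ └─┬───┘ └─┐ ╷ │
│   │     │   │↑ ↰│    ↳ ↓│ │ │
│ ┌─┴─╴ ┌─┴─┐ └─┐ └───┬─┐ └─┤ │
│ │     │   │   │↑ ← ↰│B│↳ ↓│ │
│ └─────┘ ╷ └─╴ └───╴ │ └─╴ ╵ │
│         │    A → → ↑│↑ ← ↲  │
└─────────┴───────────┴───────┘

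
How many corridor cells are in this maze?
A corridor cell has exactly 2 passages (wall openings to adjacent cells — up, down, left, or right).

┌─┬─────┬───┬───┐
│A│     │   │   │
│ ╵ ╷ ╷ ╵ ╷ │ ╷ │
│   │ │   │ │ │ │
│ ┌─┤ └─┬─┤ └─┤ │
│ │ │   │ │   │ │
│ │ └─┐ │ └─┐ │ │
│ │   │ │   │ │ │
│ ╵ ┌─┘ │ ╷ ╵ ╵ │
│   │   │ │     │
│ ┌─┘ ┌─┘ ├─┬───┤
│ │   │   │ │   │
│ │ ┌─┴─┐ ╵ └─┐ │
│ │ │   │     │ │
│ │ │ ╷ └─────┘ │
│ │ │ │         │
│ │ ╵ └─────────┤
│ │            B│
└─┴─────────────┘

Counting cells with exactly 2 passages:
Total corridor cells: 52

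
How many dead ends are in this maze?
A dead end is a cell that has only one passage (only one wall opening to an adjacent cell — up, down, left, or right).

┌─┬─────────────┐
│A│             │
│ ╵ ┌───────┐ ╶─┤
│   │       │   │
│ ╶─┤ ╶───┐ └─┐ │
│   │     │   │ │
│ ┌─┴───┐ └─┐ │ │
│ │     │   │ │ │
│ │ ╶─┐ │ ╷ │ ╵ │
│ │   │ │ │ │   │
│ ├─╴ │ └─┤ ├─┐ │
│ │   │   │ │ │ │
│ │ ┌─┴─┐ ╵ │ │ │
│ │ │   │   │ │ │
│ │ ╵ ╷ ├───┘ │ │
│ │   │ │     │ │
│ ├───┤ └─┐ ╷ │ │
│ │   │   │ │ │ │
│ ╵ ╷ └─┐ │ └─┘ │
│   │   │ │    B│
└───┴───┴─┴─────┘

Checking each cell for number of passages:

Dead ends found at positions:
  (0, 0)
  (0, 7)
  (2, 1)
  (4, 4)
  (5, 6)
  (7, 4)
  (8, 6)
  (9, 3)
  (9, 4)
Total dead ends: 9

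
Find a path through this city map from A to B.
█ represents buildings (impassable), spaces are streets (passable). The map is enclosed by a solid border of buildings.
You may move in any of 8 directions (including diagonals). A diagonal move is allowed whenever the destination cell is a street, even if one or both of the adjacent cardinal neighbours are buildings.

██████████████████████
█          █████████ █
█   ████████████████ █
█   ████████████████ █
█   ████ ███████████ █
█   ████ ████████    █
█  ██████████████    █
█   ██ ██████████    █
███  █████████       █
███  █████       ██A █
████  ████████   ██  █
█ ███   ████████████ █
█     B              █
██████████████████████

Finding the shortest path from A to B:
Movement: 8-directional
Path length: 16 steps
Directions: down → down-right → down-left → left → left → left → left → left → left → left → left → left → left → left → left → left

Solution:

██████████████████████
█          █████████ █
█   ████████████████ █
█   ████████████████ █
█   ████ ███████████ █
█   ████ ████████    █
█  ██████████████    █
█   ██ ██████████    █
███  █████████       █
███  █████       ██A █
████  ████████   ██↘ █
█ ███   ████████████↙█
█     B←←←←←←←←←←←←← █
██████████████████████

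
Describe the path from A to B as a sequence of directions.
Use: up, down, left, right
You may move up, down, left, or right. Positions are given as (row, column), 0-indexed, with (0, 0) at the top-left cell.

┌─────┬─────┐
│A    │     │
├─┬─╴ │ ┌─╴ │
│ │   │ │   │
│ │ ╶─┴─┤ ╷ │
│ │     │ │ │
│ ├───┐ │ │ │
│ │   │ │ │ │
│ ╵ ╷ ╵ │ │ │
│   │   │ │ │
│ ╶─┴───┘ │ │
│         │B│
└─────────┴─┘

Finding the path and converting it to directions:
Path through cells: (0,0) → (0,1) → (0,2) → (1,2) → (1,1) → (2,1) → (2,2) → (2,3) → (3,3) → (4,3) → (4,2) → (3,2) → (3,1) → (4,1) → (4,0) → (5,0) → (5,1) → (5,2) → (5,3) → (5,4) → (4,4) → (3,4) → (2,4) → (1,4) → (1,5) → (2,5) → (3,5) → (4,5) → (5,5)
Directions: right, right, down, left, down, right, right, down, down, left, up, left, down, left, down, right, right, right, right, up, up, up, up, right, down, down, down, down

Solution:

┌─────┬─────┐
│A → ↓│     │
├─┬─╴ │ ┌─╴ │
│ │↓ ↲│ │↱ ↓│
│ │ ╶─┴─┤ ╷ │
│ │↳ → ↓│↑│↓│
│ ├───┐ │ │ │
│ │↓ ↰│↓│↑│↓│
│ ╵ ╷ ╵ │ │ │
│↓ ↲│↑ ↲│↑│↓│
│ ╶─┴───┘ │ │
│↳ → → → ↑│B│
└─────────┴─┘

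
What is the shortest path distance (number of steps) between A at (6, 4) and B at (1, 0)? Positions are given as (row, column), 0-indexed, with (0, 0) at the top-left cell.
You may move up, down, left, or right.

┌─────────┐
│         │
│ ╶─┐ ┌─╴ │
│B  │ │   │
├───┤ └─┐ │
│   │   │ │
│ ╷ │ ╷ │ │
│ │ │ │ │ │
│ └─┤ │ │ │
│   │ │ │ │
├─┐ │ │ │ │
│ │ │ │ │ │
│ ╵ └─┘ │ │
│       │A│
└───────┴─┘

Finding path from (6, 4) to (1, 0):
Path: (6,4) → (5,4) → (4,4) → (3,4) → (2,4) → (1,4) → (0,4) → (0,3) → (0,2) → (0,1) → (0,0) → (1,0)
Distance: 11 steps

Solution:

┌─────────┐
│↓ ← ← ← ↰│
│ ╶─┐ ┌─╴ │
│B  │ │  ↑│
├───┤ └─┐ │
│   │   │↑│
│ ╷ │ ╷ │ │
│ │ │ │ │↑│
│ └─┤ │ │ │
│   │ │ │↑│
├─┐ │ │ │ │
│ │ │ │ │↑│
│ ╵ └─┘ │ │
│       │A│
└───────┴─┘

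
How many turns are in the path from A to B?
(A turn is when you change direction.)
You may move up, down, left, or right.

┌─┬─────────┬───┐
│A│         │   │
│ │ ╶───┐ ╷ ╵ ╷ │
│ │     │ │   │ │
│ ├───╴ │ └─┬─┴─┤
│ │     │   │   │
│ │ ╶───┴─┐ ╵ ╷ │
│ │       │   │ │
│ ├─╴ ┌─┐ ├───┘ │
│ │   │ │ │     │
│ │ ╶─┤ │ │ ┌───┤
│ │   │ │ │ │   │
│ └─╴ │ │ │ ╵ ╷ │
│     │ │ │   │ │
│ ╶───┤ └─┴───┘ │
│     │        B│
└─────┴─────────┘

Directions: down, down, down, down, down, down, right, right, up, left, up, right, up, left, up, right, right, up, left, left, up, right, right, right, down, down, right, down, right, up, right, down, down, left, left, down, down, right, up, right, down, down
Number of turns: 26

Solution:

┌─┬─────────┬───┐
│A│↱ → → ↓  │   │
│ │ ╶───┐ ╷ ╵ ╷ │
│↓│↑ ← ↰│↓│   │ │
│ ├───╴ │ └─┬─┴─┤
│↓│↱ → ↑│↳ ↓│↱ ↓│
│ │ ╶───┴─┐ ╵ ╷ │
│↓│↑ ↰    │↳ ↑│↓│
│ ├─╴ ┌─┐ ├───┘ │
│↓│↱ ↑│ │ │↓ ← ↲│
│ │ ╶─┤ │ │ ┌───┤
│↓│↑ ↰│ │ │↓│↱ ↓│
│ └─╴ │ │ │ ╵ ╷ │
│↳ → ↑│ │ │↳ ↑│↓│
│ ╶───┤ └─┴───┘ │
│     │        B│
└─────┴─────────┘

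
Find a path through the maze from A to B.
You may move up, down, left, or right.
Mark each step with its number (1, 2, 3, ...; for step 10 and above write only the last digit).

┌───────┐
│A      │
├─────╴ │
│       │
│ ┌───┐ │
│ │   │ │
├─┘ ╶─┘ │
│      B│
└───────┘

Finding the shortest path through the maze:
Path length: 6 steps
Directions: right → right → right → down → down → down

Solution:

┌───────┐
│A 1 2 3│
├─────╴ │
│      4│
│ ┌───┐ │
│ │   │5│
├─┘ ╶─┘ │
│      B│
└───────┘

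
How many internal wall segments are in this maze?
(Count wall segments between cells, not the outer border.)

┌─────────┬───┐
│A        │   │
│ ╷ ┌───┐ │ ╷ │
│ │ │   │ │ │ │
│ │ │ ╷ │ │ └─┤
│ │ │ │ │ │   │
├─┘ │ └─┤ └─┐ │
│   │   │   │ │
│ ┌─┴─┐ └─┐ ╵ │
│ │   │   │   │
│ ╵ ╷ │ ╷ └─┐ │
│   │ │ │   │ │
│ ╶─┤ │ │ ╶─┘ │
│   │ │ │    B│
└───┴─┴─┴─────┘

Counting internal wall segments:
Total internal walls: 36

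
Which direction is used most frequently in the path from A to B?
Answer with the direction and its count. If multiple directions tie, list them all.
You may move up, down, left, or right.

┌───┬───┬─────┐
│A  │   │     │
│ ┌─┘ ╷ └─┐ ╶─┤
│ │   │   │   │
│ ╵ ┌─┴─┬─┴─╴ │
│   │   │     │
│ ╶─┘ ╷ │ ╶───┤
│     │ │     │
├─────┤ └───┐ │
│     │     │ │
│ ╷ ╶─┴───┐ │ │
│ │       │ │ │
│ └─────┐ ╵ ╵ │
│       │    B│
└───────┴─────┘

Directions: down, down, down, right, right, up, right, down, down, right, right, down, down, right
Counts: {'down': 7, 'right': 6, 'up': 1}
Most common: down (7 times)

Solution:

┌───┬───┬─────┐
│A  │   │     │
│ ┌─┘ ╷ └─┐ ╶─┤
│↓│   │   │   │
│ ╵ ┌─┴─┬─┴─╴ │
│↓  │↱ ↓│     │
│ ╶─┘ ╷ │ ╶───┤
│↳ → ↑│↓│     │
├─────┤ └───┐ │
│     │↳ → ↓│ │
│ ╷ ╶─┴───┐ │ │
│ │       │↓│ │
│ └─────┐ ╵ ╵ │
│       │  ↳ B│
└───────┴─────┘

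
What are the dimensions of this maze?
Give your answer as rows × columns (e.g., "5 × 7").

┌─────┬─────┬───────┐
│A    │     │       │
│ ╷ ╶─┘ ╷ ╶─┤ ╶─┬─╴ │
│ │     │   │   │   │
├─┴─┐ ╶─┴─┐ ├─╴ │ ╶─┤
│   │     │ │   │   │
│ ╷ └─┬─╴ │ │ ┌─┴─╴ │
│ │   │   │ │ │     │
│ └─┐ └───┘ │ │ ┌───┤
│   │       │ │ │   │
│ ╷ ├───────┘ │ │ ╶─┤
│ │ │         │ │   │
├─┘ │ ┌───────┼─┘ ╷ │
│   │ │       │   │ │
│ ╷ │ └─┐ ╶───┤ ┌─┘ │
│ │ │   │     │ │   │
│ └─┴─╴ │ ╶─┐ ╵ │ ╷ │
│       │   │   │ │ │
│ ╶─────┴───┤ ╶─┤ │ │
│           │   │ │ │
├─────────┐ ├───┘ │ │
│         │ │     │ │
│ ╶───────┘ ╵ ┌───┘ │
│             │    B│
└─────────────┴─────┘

Counting the maze dimensions:
Rows (vertical): 12
Columns (horizontal): 10
Dimensions: 12 × 10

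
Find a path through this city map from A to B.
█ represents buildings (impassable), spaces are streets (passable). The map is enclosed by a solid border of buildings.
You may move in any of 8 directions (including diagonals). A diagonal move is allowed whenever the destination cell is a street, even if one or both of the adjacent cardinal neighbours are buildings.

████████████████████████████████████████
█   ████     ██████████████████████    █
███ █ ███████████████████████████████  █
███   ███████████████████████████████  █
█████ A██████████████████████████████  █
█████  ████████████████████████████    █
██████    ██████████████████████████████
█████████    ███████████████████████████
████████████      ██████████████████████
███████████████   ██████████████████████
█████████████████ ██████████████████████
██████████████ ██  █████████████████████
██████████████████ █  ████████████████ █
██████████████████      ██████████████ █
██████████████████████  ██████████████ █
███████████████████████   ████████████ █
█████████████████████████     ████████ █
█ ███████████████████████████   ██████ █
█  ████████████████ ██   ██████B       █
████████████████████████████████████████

Finding the shortest path from A to B:
Movement: 8-directional
Path length: 27 steps
Directions: down → down-right → right → right → down-right → right → right → down-right → right → right → down-right → down-right → down → down-right → down-right → right → right → right → down-right → down-right → right → down-right → right → right → right → down-right → down-right

Solution:

████████████████████████████████████████
█   ████     ██████████████████████    █
███ █ ███████████████████████████████  █
███   ███████████████████████████████  █
█████ A██████████████████████████████  █
█████ ↘████████████████████████████    █
██████ →→↘██████████████████████████████
█████████ →→↘███████████████████████████
████████████ →→↘  ██████████████████████
███████████████ ↘ ██████████████████████
█████████████████↓██████████████████████
██████████████ ██↘ █████████████████████
██████████████████↘█  ████████████████ █
██████████████████ →→→↘ ██████████████ █
██████████████████████ ↘██████████████ █
███████████████████████ →↘████████████ █
█████████████████████████ →→→↘████████ █
█ ███████████████████████████ ↘ ██████ █
█  ████████████████ ██   ██████B       █
████████████████████████████████████████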